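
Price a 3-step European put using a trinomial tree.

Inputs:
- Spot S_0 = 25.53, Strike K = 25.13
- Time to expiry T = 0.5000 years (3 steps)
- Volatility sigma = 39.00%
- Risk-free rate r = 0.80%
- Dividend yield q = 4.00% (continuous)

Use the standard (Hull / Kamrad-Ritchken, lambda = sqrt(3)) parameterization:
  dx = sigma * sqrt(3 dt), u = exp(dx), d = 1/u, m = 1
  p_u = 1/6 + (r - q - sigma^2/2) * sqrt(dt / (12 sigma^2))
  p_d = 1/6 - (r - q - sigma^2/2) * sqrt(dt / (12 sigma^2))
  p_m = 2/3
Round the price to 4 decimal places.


Answer: Price = V(0,0) = 2.5494

Derivation:
dt = T/N = 0.166667; dx = sigma*sqrt(3*dt) = 0.275772
u = exp(dx) = 1.317547; d = 1/u = 0.758986
p_u = 0.134016, p_m = 0.666667, p_d = 0.199317
Discount per step: exp(-r*dt) = 0.998668
Stock lattice S(k, j) with j the centered position index:
  k=0: S(0,+0) = 25.5300
  k=1: S(1,-1) = 19.3769; S(1,+0) = 25.5300; S(1,+1) = 33.6370
  k=2: S(2,-2) = 14.7068; S(2,-1) = 19.3769; S(2,+0) = 25.5300; S(2,+1) = 33.6370; S(2,+2) = 44.3183
  k=3: S(3,-3) = 11.1623; S(3,-2) = 14.7068; S(3,-1) = 19.3769; S(3,+0) = 25.5300; S(3,+1) = 33.6370; S(3,+2) = 44.3183; S(3,+3) = 58.3914
Terminal payoffs V(N, j) = max(K - S_T, 0):
  V(3,-3) = 13.967730; V(3,-2) = 10.423186; V(3,-1) = 5.753082; V(3,+0) = 0.000000; V(3,+1) = 0.000000; V(3,+2) = 0.000000; V(3,+3) = 0.000000
Backward induction: V(k, j) = exp(-r*dt) * [p_u * V(k+1, j+1) + p_m * V(k+1, j) + p_d * V(k+1, j-1)]
  V(2,-2) = exp(-r*dt) * [p_u*5.753082 + p_m*10.423186 + p_d*13.967730] = 10.489812
  V(2,-1) = exp(-r*dt) * [p_u*0.000000 + p_m*5.753082 + p_d*10.423186] = 5.905032
  V(2,+0) = exp(-r*dt) * [p_u*0.000000 + p_m*0.000000 + p_d*5.753082] = 1.145162
  V(2,+1) = exp(-r*dt) * [p_u*0.000000 + p_m*0.000000 + p_d*0.000000] = 0.000000
  V(2,+2) = exp(-r*dt) * [p_u*0.000000 + p_m*0.000000 + p_d*0.000000] = 0.000000
  V(1,-1) = exp(-r*dt) * [p_u*1.145162 + p_m*5.905032 + p_d*10.489812] = 6.172725
  V(1,+0) = exp(-r*dt) * [p_u*0.000000 + p_m*1.145162 + p_d*5.905032] = 1.937832
  V(1,+1) = exp(-r*dt) * [p_u*0.000000 + p_m*0.000000 + p_d*1.145162] = 0.227947
  V(0,+0) = exp(-r*dt) * [p_u*0.227947 + p_m*1.937832 + p_d*6.172725] = 2.549367


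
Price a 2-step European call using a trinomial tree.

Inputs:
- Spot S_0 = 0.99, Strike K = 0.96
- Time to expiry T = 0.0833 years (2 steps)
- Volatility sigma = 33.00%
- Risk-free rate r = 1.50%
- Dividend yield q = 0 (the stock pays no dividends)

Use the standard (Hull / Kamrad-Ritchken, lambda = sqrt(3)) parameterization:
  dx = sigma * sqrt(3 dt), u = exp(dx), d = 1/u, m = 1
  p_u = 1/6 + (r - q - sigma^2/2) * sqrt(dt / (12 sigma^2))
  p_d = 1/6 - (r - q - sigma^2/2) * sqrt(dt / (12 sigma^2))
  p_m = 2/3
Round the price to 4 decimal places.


dt = T/N = 0.041650; dx = sigma*sqrt(3*dt) = 0.116649
u = exp(dx) = 1.123725; d = 1/u = 0.889897
p_u = 0.159624, p_m = 0.666667, p_d = 0.173710
Discount per step: exp(-r*dt) = 0.999375
Stock lattice S(k, j) with j the centered position index:
  k=0: S(0,+0) = 0.9900
  k=1: S(1,-1) = 0.8810; S(1,+0) = 0.9900; S(1,+1) = 1.1125
  k=2: S(2,-2) = 0.7840; S(2,-1) = 0.8810; S(2,+0) = 0.9900; S(2,+1) = 1.1125; S(2,+2) = 1.2501
Terminal payoffs V(N, j) = max(S_T - K, 0):
  V(2,-2) = 0.000000; V(2,-1) = 0.000000; V(2,+0) = 0.030000; V(2,+1) = 0.152488; V(2,+2) = 0.290131
Backward induction: V(k, j) = exp(-r*dt) * [p_u * V(k+1, j+1) + p_m * V(k+1, j) + p_d * V(k+1, j-1)]
  V(1,-1) = exp(-r*dt) * [p_u*0.030000 + p_m*0.000000 + p_d*0.000000] = 0.004786
  V(1,+0) = exp(-r*dt) * [p_u*0.152488 + p_m*0.030000 + p_d*0.000000] = 0.044313
  V(1,+1) = exp(-r*dt) * [p_u*0.290131 + p_m*0.152488 + p_d*0.030000] = 0.153086
  V(0,+0) = exp(-r*dt) * [p_u*0.153086 + p_m*0.044313 + p_d*0.004786] = 0.054775

Answer: Price = V(0,0) = 0.0548


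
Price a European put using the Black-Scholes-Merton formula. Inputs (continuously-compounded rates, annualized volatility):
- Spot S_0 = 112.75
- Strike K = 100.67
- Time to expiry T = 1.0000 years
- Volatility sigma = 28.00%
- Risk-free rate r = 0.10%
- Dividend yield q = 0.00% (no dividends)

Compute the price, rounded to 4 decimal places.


Answer: Price = 6.7539

Derivation:
d1 = (ln(S/K) + (r - q + 0.5*sigma^2) * T) / (sigma * sqrt(T)) = 0.54830406
d2 = d1 - sigma * sqrt(T) = 0.26830406
exp(-rT) = 0.99900050; exp(-qT) = 1.00000000
P = K * exp(-rT) * N(-d2) - S_0 * exp(-qT) * N(-d1)
N(-d1) = 0.29174157; N(-d2) = 0.39423264
P = 100.6700 * 0.99900050 * 0.39423264 - 112.7500 * 1.00000000 * 0.29174157 = 6.7539


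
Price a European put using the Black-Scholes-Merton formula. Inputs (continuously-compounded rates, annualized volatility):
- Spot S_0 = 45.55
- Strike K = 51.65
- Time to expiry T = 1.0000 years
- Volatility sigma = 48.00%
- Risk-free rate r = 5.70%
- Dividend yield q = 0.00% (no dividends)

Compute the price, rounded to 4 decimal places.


d1 = (ln(S/K) + (r - q + 0.5*sigma^2) * T) / (sigma * sqrt(T)) = 0.09691756
d2 = d1 - sigma * sqrt(T) = -0.38308244
exp(-rT) = 0.94459407; exp(-qT) = 1.00000000
P = K * exp(-rT) * N(-d2) - S_0 * exp(-qT) * N(-d1)
N(-d1) = 0.46139593; N(-d2) = 0.64917068
P = 51.6500 * 0.94459407 * 0.64917068 - 45.5500 * 1.00000000 * 0.46139593 = 10.6553

Answer: Price = 10.6553


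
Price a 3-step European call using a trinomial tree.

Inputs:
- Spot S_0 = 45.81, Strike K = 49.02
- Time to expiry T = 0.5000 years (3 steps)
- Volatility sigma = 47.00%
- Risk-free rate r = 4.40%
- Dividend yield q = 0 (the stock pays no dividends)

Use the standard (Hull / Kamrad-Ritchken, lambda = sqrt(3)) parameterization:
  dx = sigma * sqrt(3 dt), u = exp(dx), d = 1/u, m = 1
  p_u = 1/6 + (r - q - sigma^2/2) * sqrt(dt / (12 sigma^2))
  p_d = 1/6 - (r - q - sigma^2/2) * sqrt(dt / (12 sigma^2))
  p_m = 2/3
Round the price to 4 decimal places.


Answer: Price = V(0,0) = 5.0954

Derivation:
dt = T/N = 0.166667; dx = sigma*sqrt(3*dt) = 0.332340
u = exp(dx) = 1.394227; d = 1/u = 0.717243
p_u = 0.150005, p_m = 0.666667, p_d = 0.183329
Discount per step: exp(-r*dt) = 0.992693
Stock lattice S(k, j) with j the centered position index:
  k=0: S(0,+0) = 45.8100
  k=1: S(1,-1) = 32.8569; S(1,+0) = 45.8100; S(1,+1) = 63.8695
  k=2: S(2,-2) = 23.5664; S(2,-1) = 32.8569; S(2,+0) = 45.8100; S(2,+1) = 63.8695; S(2,+2) = 89.0486
  k=3: S(3,-3) = 16.9028; S(3,-2) = 23.5664; S(3,-1) = 32.8569; S(3,+0) = 45.8100; S(3,+1) = 63.8695; S(3,+2) = 89.0486; S(3,+3) = 124.1540
Terminal payoffs V(N, j) = max(S_T - K, 0):
  V(3,-3) = 0.000000; V(3,-2) = 0.000000; V(3,-1) = 0.000000; V(3,+0) = 0.000000; V(3,+1) = 14.849542; V(3,+2) = 40.028644; V(3,+3) = 75.134030
Backward induction: V(k, j) = exp(-r*dt) * [p_u * V(k+1, j+1) + p_m * V(k+1, j) + p_d * V(k+1, j-1)]
  V(2,-2) = exp(-r*dt) * [p_u*0.000000 + p_m*0.000000 + p_d*0.000000] = 0.000000
  V(2,-1) = exp(-r*dt) * [p_u*0.000000 + p_m*0.000000 + p_d*0.000000] = 0.000000
  V(2,+0) = exp(-r*dt) * [p_u*14.849542 + p_m*0.000000 + p_d*0.000000] = 2.211223
  V(2,+1) = exp(-r*dt) * [p_u*40.028644 + p_m*14.849542 + p_d*0.000000] = 15.787968
  V(2,+2) = exp(-r*dt) * [p_u*75.134030 + p_m*40.028644 + p_d*14.849542] = 40.381338
  V(1,-1) = exp(-r*dt) * [p_u*2.211223 + p_m*0.000000 + p_d*0.000000] = 0.329270
  V(1,+0) = exp(-r*dt) * [p_u*15.787968 + p_m*2.211223 + p_d*0.000000] = 3.814341
  V(1,+1) = exp(-r*dt) * [p_u*40.381338 + p_m*15.787968 + p_d*2.211223] = 16.863953
  V(0,+0) = exp(-r*dt) * [p_u*16.863953 + p_m*3.814341 + p_d*0.329270] = 5.095424


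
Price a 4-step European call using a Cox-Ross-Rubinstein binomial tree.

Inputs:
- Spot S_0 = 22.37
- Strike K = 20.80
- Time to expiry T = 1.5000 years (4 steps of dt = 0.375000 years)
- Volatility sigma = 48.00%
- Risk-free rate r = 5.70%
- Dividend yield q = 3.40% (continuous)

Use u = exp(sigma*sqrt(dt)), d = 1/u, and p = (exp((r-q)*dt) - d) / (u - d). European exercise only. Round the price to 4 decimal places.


dt = T/N = 0.375000
u = exp(sigma*sqrt(dt)) = 1.341702; d = 1/u = 0.745322
p = (exp((r-q)*dt) - d) / (u - d) = 0.441565
Discount per step: exp(-r*dt) = 0.978852
Stock lattice S(k, i) with i counting down-moves:
  k=0: S(0,0) = 22.3700
  k=1: S(1,0) = 30.0139; S(1,1) = 16.6729
  k=2: S(2,0) = 40.2697; S(2,1) = 22.3700; S(2,2) = 12.4266
  k=3: S(3,0) = 54.0299; S(3,1) = 30.0139; S(3,2) = 16.6729; S(3,3) = 9.2619
  k=4: S(4,0) = 72.4920; S(4,1) = 40.2697; S(4,2) = 22.3700; S(4,3) = 12.4266; S(4,4) = 6.9031
Terminal payoffs V(N, i) = max(S_T - K, 0):
  V(4,0) = 51.691974; V(4,1) = 19.469659; V(4,2) = 1.570000; V(4,3) = 0.000000; V(4,4) = 0.000000
Backward induction: V(k, i) = exp(-r*dt) * [p * V(k+1, i) + (1-p) * V(k+1, i+1)].
  V(3,0) = exp(-r*dt) * [p*51.691974 + (1-p)*19.469659] = 32.985246
  V(3,1) = exp(-r*dt) * [p*19.469659 + (1-p)*1.570000] = 9.273503
  V(3,2) = exp(-r*dt) * [p*1.570000 + (1-p)*0.000000] = 0.678595
  V(3,3) = exp(-r*dt) * [p*0.000000 + (1-p)*0.000000] = 0.000000
  V(2,0) = exp(-r*dt) * [p*32.985246 + (1-p)*9.273503] = 19.326226
  V(2,1) = exp(-r*dt) * [p*9.273503 + (1-p)*0.678595] = 4.379190
  V(2,2) = exp(-r*dt) * [p*0.678595 + (1-p)*0.000000] = 0.293307
  V(1,0) = exp(-r*dt) * [p*19.326226 + (1-p)*4.379190] = 10.747082
  V(1,1) = exp(-r*dt) * [p*4.379190 + (1-p)*0.293307] = 2.053131
  V(0,0) = exp(-r*dt) * [p*10.747082 + (1-p)*2.053131] = 5.767466

Answer: Price = V(0,0) = 5.7675


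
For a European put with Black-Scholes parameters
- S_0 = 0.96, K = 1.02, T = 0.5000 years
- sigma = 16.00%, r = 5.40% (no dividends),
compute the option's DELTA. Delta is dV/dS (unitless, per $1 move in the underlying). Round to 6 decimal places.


d1 = -0.2406339338; d2 = -0.3537710188
phi(d1) = 0.3875575682; exp(-qT) = 1.0000000000; exp(-rT) = 0.9733612415
N(-d1) = 0.5950805763
Delta = -exp(-qT) * N(-d1) = -1.0000000000 * 0.5950805763 = -0.595081

Answer: Delta = -0.595081


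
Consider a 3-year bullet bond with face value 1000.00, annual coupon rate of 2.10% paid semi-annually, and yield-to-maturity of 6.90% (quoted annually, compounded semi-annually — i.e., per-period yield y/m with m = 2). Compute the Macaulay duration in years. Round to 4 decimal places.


Coupon per period c = face * coupon_rate / m = 10.500000
Periods per year m = 2; per-period yield y/m = 0.034500
Number of cashflows N = 6
Cashflows (t years, CF_t, discount factor 1/(1+y/m)^(m*t), PV):
  t = 0.5000: CF_t = 10.500000, DF = 0.966651, PV = 10.149831
  t = 1.0000: CF_t = 10.500000, DF = 0.934413, PV = 9.811340
  t = 1.5000: CF_t = 10.500000, DF = 0.903251, PV = 9.484137
  t = 2.0000: CF_t = 10.500000, DF = 0.873128, PV = 9.167846
  t = 2.5000: CF_t = 10.500000, DF = 0.844010, PV = 8.862104
  t = 3.0000: CF_t = 1010.500000, DF = 0.815863, PV = 824.429167
Price P = sum_t PV_t = 871.904424
Macaulay numerator sum_t t * PV_t:
  t * PV_t at t = 0.5000: 5.074915
  t * PV_t at t = 1.0000: 9.811340
  t * PV_t at t = 1.5000: 14.226205
  t * PV_t at t = 2.0000: 18.335692
  t * PV_t at t = 2.5000: 22.155259
  t * PV_t at t = 3.0000: 2473.287500
Macaulay duration D = (sum_t t * PV_t) / P = 2542.890912 / 871.904424 = 2.916479

Answer: Macaulay duration = 2.9165 years


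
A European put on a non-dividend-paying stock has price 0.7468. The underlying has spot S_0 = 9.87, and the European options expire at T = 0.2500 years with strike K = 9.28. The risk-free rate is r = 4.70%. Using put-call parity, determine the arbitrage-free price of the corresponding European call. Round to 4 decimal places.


Put-call parity: C - P = S_0 * exp(-qT) - K * exp(-rT).
S_0 * exp(-qT) = 9.8700 * 1.00000000 = 9.87000000
K * exp(-rT) = 9.2800 * 0.98831876 = 9.17159811
C = P + S*exp(-qT) - K*exp(-rT)
C = 0.7468 + 9.87000000 - 9.17159811 = 1.4452

Answer: Call price = 1.4452


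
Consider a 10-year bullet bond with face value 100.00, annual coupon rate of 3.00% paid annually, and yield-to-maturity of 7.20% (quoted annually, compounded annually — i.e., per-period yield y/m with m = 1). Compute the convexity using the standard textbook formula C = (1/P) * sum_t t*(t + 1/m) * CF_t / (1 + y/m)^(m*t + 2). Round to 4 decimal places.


Answer: Convexity = 77.0576

Derivation:
Coupon per period c = face * coupon_rate / m = 3.000000
Periods per year m = 1; per-period yield y/m = 0.072000
Number of cashflows N = 10
Cashflows (t years, CF_t, discount factor 1/(1+y/m)^(m*t), PV):
  t = 1.0000: CF_t = 3.000000, DF = 0.932836, PV = 2.798507
  t = 2.0000: CF_t = 3.000000, DF = 0.870183, PV = 2.610548
  t = 3.0000: CF_t = 3.000000, DF = 0.811738, PV = 2.435213
  t = 4.0000: CF_t = 3.000000, DF = 0.757218, PV = 2.271654
  t = 5.0000: CF_t = 3.000000, DF = 0.706360, PV = 2.119080
  t = 6.0000: CF_t = 3.000000, DF = 0.658918, PV = 1.976754
  t = 7.0000: CF_t = 3.000000, DF = 0.614662, PV = 1.843987
  t = 8.0000: CF_t = 3.000000, DF = 0.573379, PV = 1.720137
  t = 9.0000: CF_t = 3.000000, DF = 0.534868, PV = 1.604605
  t = 10.0000: CF_t = 103.000000, DF = 0.498944, PV = 51.391272
Price P = sum_t PV_t = 70.771756
Convexity numerator sum_t t*(t + 1/m) * CF_t / (1+y/m)^(m*t + 2):
  t = 1.0000: term = 4.870425
  t = 2.0000: term = 13.629922
  t = 3.0000: term = 25.428959
  t = 4.0000: term = 39.535072
  t = 5.0000: term = 55.319598
  t = 6.0000: term = 72.245743
  t = 7.0000: term = 89.857889
  t = 8.0000: term = 107.771989
  t = 9.0000: term = 125.666965
  t = 10.0000: term = 4919.177409
Convexity = (1/P) * sum = 5453.503971 / 70.771756 = 77.057632


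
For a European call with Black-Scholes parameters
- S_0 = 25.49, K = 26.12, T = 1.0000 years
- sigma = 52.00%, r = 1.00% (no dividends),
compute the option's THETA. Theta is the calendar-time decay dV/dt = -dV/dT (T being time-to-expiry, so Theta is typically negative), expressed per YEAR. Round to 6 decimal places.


Answer: Theta = -2.673600

Derivation:
d1 = 0.2322786807; d2 = -0.2877213193
phi(d1) = 0.3883240040; exp(-qT) = 1.0000000000; exp(-rT) = 0.9900498337
Theta = -S*exp(-qT)*phi(d1)*sigma/(2*sqrt(T)) - r*K*exp(-rT)*N(d2) + q*S*exp(-qT)*N(d1)
N(d1) = 0.5918392150; N(d2) = 0.3867800347; sqrt(T) = 1.0000000000
Term 1 = -25.4900 * 1.0000000000 * 0.3883240040 * 0.5200 / (2 * 1.0000000000) = -2.5735785041
Term 2 = -0.0100 * 26.1200 * 0.9900498337 * 0.3867800347 = -0.1000217102
Term 3 = 0 (no dividend yield, q = 0)
Theta = -2.5735785041 + (-0.1000217102) + (0.0000000000) = -2.673600


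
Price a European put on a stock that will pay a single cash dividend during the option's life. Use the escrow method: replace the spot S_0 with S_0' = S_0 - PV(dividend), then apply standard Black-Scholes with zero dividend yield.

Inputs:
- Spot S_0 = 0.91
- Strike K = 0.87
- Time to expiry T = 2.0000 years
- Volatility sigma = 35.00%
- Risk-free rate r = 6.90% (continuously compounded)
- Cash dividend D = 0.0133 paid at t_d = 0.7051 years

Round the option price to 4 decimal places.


PV(D) = D * exp(-r * t_d) = 0.0133 * 0.95251264 = 0.01266842
S_0' = S_0 - PV(D) = 0.9100 - 0.01266842 = 0.89733158
d1 = (ln(S_0'/K) + (r + sigma^2/2)*T) / (sigma*sqrt(T)) = 0.58878203
d2 = d1 - sigma*sqrt(T) = 0.09380729
exp(-rT) = 0.87109869
N(-d1) = 0.27800375; N(-d2) = 0.46263112
P = K * exp(-rT) * N(-d2) - S_0' * N(-d1) = 0.8700 * 0.87109869 * 0.46263112 - 0.89733158 * 0.27800375 = 0.1011

Answer: Price = 0.1011


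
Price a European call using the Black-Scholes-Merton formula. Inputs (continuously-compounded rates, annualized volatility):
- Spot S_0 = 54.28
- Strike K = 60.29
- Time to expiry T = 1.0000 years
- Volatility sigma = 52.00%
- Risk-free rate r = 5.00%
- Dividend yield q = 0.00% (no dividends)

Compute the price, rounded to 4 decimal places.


Answer: Price = 9.9774

Derivation:
d1 = (ln(S/K) + (r - q + 0.5*sigma^2) * T) / (sigma * sqrt(T)) = 0.15421074
d2 = d1 - sigma * sqrt(T) = -0.36578926
exp(-rT) = 0.95122942; exp(-qT) = 1.00000000
C = S_0 * exp(-qT) * N(d1) - K * exp(-rT) * N(d2)
N(d1) = 0.56127821; N(d2) = 0.35726117
C = 54.2800 * 1.00000000 * 0.56127821 - 60.2900 * 0.95122942 * 0.35726117 = 9.9774


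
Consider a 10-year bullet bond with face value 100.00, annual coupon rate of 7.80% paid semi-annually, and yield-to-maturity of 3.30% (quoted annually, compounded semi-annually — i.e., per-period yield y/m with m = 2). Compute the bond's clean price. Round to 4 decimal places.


Coupon per period c = face * coupon_rate / m = 3.900000
Periods per year m = 2; per-period yield y/m = 0.016500
Number of cashflows N = 20
Cashflows (t years, CF_t, discount factor 1/(1+y/m)^(m*t), PV):
  t = 0.5000: CF_t = 3.900000, DF = 0.983768, PV = 3.836695
  t = 1.0000: CF_t = 3.900000, DF = 0.967799, PV = 3.774417
  t = 1.5000: CF_t = 3.900000, DF = 0.952090, PV = 3.713150
  t = 2.0000: CF_t = 3.900000, DF = 0.936635, PV = 3.652877
  t = 2.5000: CF_t = 3.900000, DF = 0.921432, PV = 3.593583
  t = 3.0000: CF_t = 3.900000, DF = 0.906475, PV = 3.535251
  t = 3.5000: CF_t = 3.900000, DF = 0.891761, PV = 3.477867
  t = 4.0000: CF_t = 3.900000, DF = 0.877285, PV = 3.421413
  t = 4.5000: CF_t = 3.900000, DF = 0.863045, PV = 3.365876
  t = 5.0000: CF_t = 3.900000, DF = 0.849036, PV = 3.311241
  t = 5.5000: CF_t = 3.900000, DF = 0.835254, PV = 3.257492
  t = 6.0000: CF_t = 3.900000, DF = 0.821696, PV = 3.204616
  t = 6.5000: CF_t = 3.900000, DF = 0.808359, PV = 3.152598
  t = 7.0000: CF_t = 3.900000, DF = 0.795237, PV = 3.101425
  t = 7.5000: CF_t = 3.900000, DF = 0.782329, PV = 3.051082
  t = 8.0000: CF_t = 3.900000, DF = 0.769630, PV = 3.001556
  t = 8.5000: CF_t = 3.900000, DF = 0.757137, PV = 2.952834
  t = 9.0000: CF_t = 3.900000, DF = 0.744847, PV = 2.904904
  t = 9.5000: CF_t = 3.900000, DF = 0.732757, PV = 2.857751
  t = 10.0000: CF_t = 103.900000, DF = 0.720862, PV = 74.897598
Price P = sum_t PV_t = 138.064226

Answer: Price = 138.0642


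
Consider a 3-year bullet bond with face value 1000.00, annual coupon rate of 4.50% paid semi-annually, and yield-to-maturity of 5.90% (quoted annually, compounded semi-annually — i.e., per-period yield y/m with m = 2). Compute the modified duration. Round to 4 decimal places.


Coupon per period c = face * coupon_rate / m = 22.500000
Periods per year m = 2; per-period yield y/m = 0.029500
Number of cashflows N = 6
Cashflows (t years, CF_t, discount factor 1/(1+y/m)^(m*t), PV):
  t = 0.5000: CF_t = 22.500000, DF = 0.971345, PV = 21.855270
  t = 1.0000: CF_t = 22.500000, DF = 0.943512, PV = 21.229014
  t = 1.5000: CF_t = 22.500000, DF = 0.916476, PV = 20.620703
  t = 2.0000: CF_t = 22.500000, DF = 0.890214, PV = 20.029823
  t = 2.5000: CF_t = 22.500000, DF = 0.864706, PV = 19.455875
  t = 3.0000: CF_t = 1022.500000, DF = 0.839928, PV = 858.826054
Price P = sum_t PV_t = 962.016738
First compute Macaulay numerator sum_t t * PV_t:
  t * PV_t at t = 0.5000: 10.927635
  t * PV_t at t = 1.0000: 21.229014
  t * PV_t at t = 1.5000: 30.931054
  t * PV_t at t = 2.0000: 40.059646
  t * PV_t at t = 2.5000: 48.639687
  t * PV_t at t = 3.0000: 2576.478161
Macaulay duration D = 2728.265198 / 962.016738 = 2.835985
Modified duration = D / (1 + y/m) = 2.835985 / (1 + 0.029500) = 2.754721

Answer: Modified duration = 2.7547


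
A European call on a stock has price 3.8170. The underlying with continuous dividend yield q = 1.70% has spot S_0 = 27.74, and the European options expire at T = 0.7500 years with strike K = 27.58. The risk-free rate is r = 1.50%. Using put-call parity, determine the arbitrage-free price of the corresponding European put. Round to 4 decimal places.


Put-call parity: C - P = S_0 * exp(-qT) - K * exp(-rT).
S_0 * exp(-qT) = 27.7400 * 0.98733094 = 27.38856019
K * exp(-rT) = 27.5800 * 0.98881304 = 27.27146377
P = C - S*exp(-qT) + K*exp(-rT)
P = 3.8170 - 27.38856019 + 27.27146377 = 3.6999

Answer: Put price = 3.6999


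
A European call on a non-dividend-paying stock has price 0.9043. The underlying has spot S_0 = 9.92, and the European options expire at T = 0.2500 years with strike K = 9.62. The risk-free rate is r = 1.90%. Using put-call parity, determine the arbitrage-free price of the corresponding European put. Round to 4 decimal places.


Answer: Put price = 0.5587

Derivation:
Put-call parity: C - P = S_0 * exp(-qT) - K * exp(-rT).
S_0 * exp(-qT) = 9.9200 * 1.00000000 = 9.92000000
K * exp(-rT) = 9.6200 * 0.99526126 = 9.57441335
P = C - S*exp(-qT) + K*exp(-rT)
P = 0.9043 - 9.92000000 + 9.57441335 = 0.5587


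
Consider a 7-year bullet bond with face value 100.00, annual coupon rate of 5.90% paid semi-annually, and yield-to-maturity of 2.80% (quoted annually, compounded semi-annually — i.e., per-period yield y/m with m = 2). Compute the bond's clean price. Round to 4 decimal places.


Answer: Price = 119.5820

Derivation:
Coupon per period c = face * coupon_rate / m = 2.950000
Periods per year m = 2; per-period yield y/m = 0.014000
Number of cashflows N = 14
Cashflows (t years, CF_t, discount factor 1/(1+y/m)^(m*t), PV):
  t = 0.5000: CF_t = 2.950000, DF = 0.986193, PV = 2.909270
  t = 1.0000: CF_t = 2.950000, DF = 0.972577, PV = 2.869103
  t = 1.5000: CF_t = 2.950000, DF = 0.959149, PV = 2.829490
  t = 2.0000: CF_t = 2.950000, DF = 0.945906, PV = 2.790424
  t = 2.5000: CF_t = 2.950000, DF = 0.932847, PV = 2.751897
  t = 3.0000: CF_t = 2.950000, DF = 0.919967, PV = 2.713903
  t = 3.5000: CF_t = 2.950000, DF = 0.907265, PV = 2.676433
  t = 4.0000: CF_t = 2.950000, DF = 0.894739, PV = 2.639480
  t = 4.5000: CF_t = 2.950000, DF = 0.882386, PV = 2.603037
  t = 5.0000: CF_t = 2.950000, DF = 0.870203, PV = 2.567098
  t = 5.5000: CF_t = 2.950000, DF = 0.858188, PV = 2.531655
  t = 6.0000: CF_t = 2.950000, DF = 0.846339, PV = 2.496701
  t = 6.5000: CF_t = 2.950000, DF = 0.834654, PV = 2.462230
  t = 7.0000: CF_t = 102.950000, DF = 0.823130, PV = 84.741272
Price P = sum_t PV_t = 119.581994


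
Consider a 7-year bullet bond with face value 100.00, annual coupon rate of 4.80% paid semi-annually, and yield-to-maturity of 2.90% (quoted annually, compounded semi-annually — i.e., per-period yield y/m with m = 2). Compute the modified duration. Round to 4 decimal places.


Answer: Modified duration = 6.0044

Derivation:
Coupon per period c = face * coupon_rate / m = 2.400000
Periods per year m = 2; per-period yield y/m = 0.014500
Number of cashflows N = 14
Cashflows (t years, CF_t, discount factor 1/(1+y/m)^(m*t), PV):
  t = 0.5000: CF_t = 2.400000, DF = 0.985707, PV = 2.365697
  t = 1.0000: CF_t = 2.400000, DF = 0.971619, PV = 2.331885
  t = 1.5000: CF_t = 2.400000, DF = 0.957732, PV = 2.298556
  t = 2.0000: CF_t = 2.400000, DF = 0.944043, PV = 2.265703
  t = 2.5000: CF_t = 2.400000, DF = 0.930550, PV = 2.233320
  t = 3.0000: CF_t = 2.400000, DF = 0.917250, PV = 2.201400
  t = 3.5000: CF_t = 2.400000, DF = 0.904140, PV = 2.169936
  t = 4.0000: CF_t = 2.400000, DF = 0.891217, PV = 2.138921
  t = 4.5000: CF_t = 2.400000, DF = 0.878479, PV = 2.108350
  t = 5.0000: CF_t = 2.400000, DF = 0.865923, PV = 2.078216
  t = 5.5000: CF_t = 2.400000, DF = 0.853547, PV = 2.048513
  t = 6.0000: CF_t = 2.400000, DF = 0.841347, PV = 2.019234
  t = 6.5000: CF_t = 2.400000, DF = 0.829322, PV = 1.990373
  t = 7.0000: CF_t = 102.400000, DF = 0.817469, PV = 83.708823
Price P = sum_t PV_t = 111.958929
First compute Macaulay numerator sum_t t * PV_t:
  t * PV_t at t = 0.5000: 1.182849
  t * PV_t at t = 1.0000: 2.331885
  t * PV_t at t = 1.5000: 3.447834
  t * PV_t at t = 2.0000: 4.531407
  t * PV_t at t = 2.5000: 5.583300
  t * PV_t at t = 3.0000: 6.604200
  t * PV_t at t = 3.5000: 7.594775
  t * PV_t at t = 4.0000: 8.555686
  t * PV_t at t = 4.5000: 9.487577
  t * PV_t at t = 5.0000: 10.391081
  t * PV_t at t = 5.5000: 11.266820
  t * PV_t at t = 6.0000: 12.115403
  t * PV_t at t = 6.5000: 12.937428
  t * PV_t at t = 7.0000: 585.961764
Macaulay duration D = 681.992008 / 111.958929 = 6.091448
Modified duration = D / (1 + y/m) = 6.091448 / (1 + 0.014500) = 6.004385


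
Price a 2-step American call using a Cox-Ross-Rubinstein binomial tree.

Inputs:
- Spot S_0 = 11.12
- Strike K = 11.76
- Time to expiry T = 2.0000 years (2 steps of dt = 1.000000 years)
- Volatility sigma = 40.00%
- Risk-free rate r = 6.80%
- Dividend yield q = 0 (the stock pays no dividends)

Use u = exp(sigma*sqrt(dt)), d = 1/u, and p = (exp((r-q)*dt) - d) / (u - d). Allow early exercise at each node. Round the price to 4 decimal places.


dt = T/N = 1.000000
u = exp(sigma*sqrt(dt)) = 1.491825; d = 1/u = 0.670320
p = (exp((r-q)*dt) - d) / (u - d) = 0.486967
Discount per step: exp(-r*dt) = 0.934260
Stock lattice S(k, i) with i counting down-moves:
  k=0: S(0,0) = 11.1200
  k=1: S(1,0) = 16.5891; S(1,1) = 7.4540
  k=2: S(2,0) = 24.7480; S(2,1) = 11.1200; S(2,2) = 4.9965
Terminal payoffs V(N, i) = max(S_T - K, 0):
  V(2,0) = 12.988015; V(2,1) = 0.000000; V(2,2) = 0.000000
Backward induction: V(k, i) = exp(-r*dt) * [p * V(k+1, i) + (1-p) * V(k+1, i+1)]; then take max(V_cont, immediate exercise) for American.
  V(1,0) = exp(-r*dt) * [p*12.988015 + (1-p)*0.000000] = 5.908944; exercise = 4.829091; V(1,0) = max -> 5.908944
  V(1,1) = exp(-r*dt) * [p*0.000000 + (1-p)*0.000000] = 0.000000; exercise = 0.000000; V(1,1) = max -> 0.000000
  V(0,0) = exp(-r*dt) * [p*5.908944 + (1-p)*0.000000] = 2.688295; exercise = 0.000000; V(0,0) = max -> 2.688295

Answer: Price = V(0,0) = 2.6883


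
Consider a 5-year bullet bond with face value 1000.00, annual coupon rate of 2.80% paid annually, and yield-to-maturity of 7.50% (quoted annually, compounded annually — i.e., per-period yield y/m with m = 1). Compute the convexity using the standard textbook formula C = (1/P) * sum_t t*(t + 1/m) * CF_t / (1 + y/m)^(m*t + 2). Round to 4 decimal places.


Answer: Convexity = 23.9018

Derivation:
Coupon per period c = face * coupon_rate / m = 28.000000
Periods per year m = 1; per-period yield y/m = 0.075000
Number of cashflows N = 5
Cashflows (t years, CF_t, discount factor 1/(1+y/m)^(m*t), PV):
  t = 1.0000: CF_t = 28.000000, DF = 0.930233, PV = 26.046512
  t = 2.0000: CF_t = 28.000000, DF = 0.865333, PV = 24.229313
  t = 3.0000: CF_t = 28.000000, DF = 0.804961, PV = 22.538896
  t = 4.0000: CF_t = 28.000000, DF = 0.748801, PV = 20.966415
  t = 5.0000: CF_t = 1028.000000, DF = 0.696559, PV = 716.062274
Price P = sum_t PV_t = 809.843410
Convexity numerator sum_t t*(t + 1/m) * CF_t / (1+y/m)^(m*t + 2):
  t = 1.0000: term = 45.077792
  t = 2.0000: term = 125.798489
  t = 3.0000: term = 234.043700
  t = 4.0000: term = 362.858450
  t = 5.0000: term = 18588.961144
Convexity = (1/P) * sum = 19356.739575 / 809.843410 = 23.901830


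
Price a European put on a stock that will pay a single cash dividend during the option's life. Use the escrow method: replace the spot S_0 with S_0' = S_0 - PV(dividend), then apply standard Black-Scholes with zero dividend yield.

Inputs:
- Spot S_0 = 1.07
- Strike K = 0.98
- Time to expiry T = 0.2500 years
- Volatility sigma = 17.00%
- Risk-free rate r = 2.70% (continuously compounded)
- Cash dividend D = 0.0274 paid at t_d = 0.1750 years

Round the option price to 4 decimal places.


Answer: Price = 0.0101

Derivation:
PV(D) = D * exp(-r * t_d) = 0.0274 * 0.99528615 = 0.02727084
S_0' = S_0 - PV(D) = 1.0700 - 0.02727084 = 1.04272916
d1 = (ln(S_0'/K) + (r + sigma^2/2)*T) / (sigma*sqrt(T)) = 0.85184324
d2 = d1 - sigma*sqrt(T) = 0.76684324
exp(-rT) = 0.99327273
N(-d1) = 0.19715055; N(-d2) = 0.22158736
P = K * exp(-rT) * N(-d2) - S_0' * N(-d1) = 0.9800 * 0.99327273 * 0.22158736 - 1.04272916 * 0.19715055 = 0.0101


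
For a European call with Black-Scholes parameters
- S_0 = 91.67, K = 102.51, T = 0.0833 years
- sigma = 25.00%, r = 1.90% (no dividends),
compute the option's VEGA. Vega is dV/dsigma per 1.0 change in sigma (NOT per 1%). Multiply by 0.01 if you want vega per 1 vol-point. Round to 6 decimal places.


Answer: Vega = 3.473352

Derivation:
d1 = -1.4909615309; d2 = -1.5631158793
phi(d1) = 0.1312801517; exp(-qT) = 1.0000000000; exp(-rT) = 0.9984185518
Vega = S * exp(-qT) * phi(d1) * sqrt(T) = 91.6700 * 1.0000000000 * 0.1312801517 * 0.2886173938 = 3.473352


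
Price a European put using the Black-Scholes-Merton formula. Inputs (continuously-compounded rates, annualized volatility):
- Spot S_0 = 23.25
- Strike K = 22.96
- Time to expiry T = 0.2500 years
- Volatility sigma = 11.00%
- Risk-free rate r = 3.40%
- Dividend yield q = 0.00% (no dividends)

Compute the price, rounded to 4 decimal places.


Answer: Price = 0.2991

Derivation:
d1 = (ln(S/K) + (r - q + 0.5*sigma^2) * T) / (sigma * sqrt(T)) = 0.41025565
d2 = d1 - sigma * sqrt(T) = 0.35525565
exp(-rT) = 0.99153602; exp(-qT) = 1.00000000
P = K * exp(-rT) * N(-d2) - S_0 * exp(-qT) * N(-d1)
N(-d1) = 0.34080921; N(-d2) = 0.36119904
P = 22.9600 * 0.99153602 * 0.36119904 - 23.2500 * 1.00000000 * 0.34080921 = 0.2991


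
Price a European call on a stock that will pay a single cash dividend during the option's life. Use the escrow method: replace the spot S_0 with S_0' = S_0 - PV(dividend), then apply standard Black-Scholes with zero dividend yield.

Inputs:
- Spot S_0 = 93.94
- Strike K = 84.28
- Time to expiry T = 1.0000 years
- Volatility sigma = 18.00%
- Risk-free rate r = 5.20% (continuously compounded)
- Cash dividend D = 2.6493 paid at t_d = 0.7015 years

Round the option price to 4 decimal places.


PV(D) = D * exp(-r * t_d) = 2.6493 * 0.96417931 = 2.55440023
S_0' = S_0 - PV(D) = 93.9400 - 2.55440023 = 91.38559977
d1 = (ln(S_0'/K) + (r + sigma^2/2)*T) / (sigma*sqrt(T)) = 0.82857403
d2 = d1 - sigma*sqrt(T) = 0.64857403
exp(-rT) = 0.94932887
N(d1) = 0.79632726; N(d2) = 0.74169313
C = S_0' * N(d1) - K * exp(-rT) * N(d2) = 91.38559977 * 0.79632726 - 84.2800 * 0.94932887 * 0.74169313 = 13.4304

Answer: Price = 13.4304


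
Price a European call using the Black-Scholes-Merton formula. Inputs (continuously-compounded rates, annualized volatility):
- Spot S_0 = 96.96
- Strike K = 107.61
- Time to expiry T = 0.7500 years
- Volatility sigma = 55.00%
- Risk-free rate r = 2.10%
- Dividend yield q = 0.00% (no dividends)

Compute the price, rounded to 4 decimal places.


d1 = (ln(S/K) + (r - q + 0.5*sigma^2) * T) / (sigma * sqrt(T)) = 0.05242853
d2 = d1 - sigma * sqrt(T) = -0.42388544
exp(-rT) = 0.98437338; exp(-qT) = 1.00000000
C = S_0 * exp(-qT) * N(d1) - K * exp(-rT) * N(d2)
N(d1) = 0.52090638; N(d2) = 0.33582468
C = 96.9600 * 1.00000000 * 0.52090638 - 107.6100 * 0.98437338 * 0.33582468 = 14.9337

Answer: Price = 14.9337


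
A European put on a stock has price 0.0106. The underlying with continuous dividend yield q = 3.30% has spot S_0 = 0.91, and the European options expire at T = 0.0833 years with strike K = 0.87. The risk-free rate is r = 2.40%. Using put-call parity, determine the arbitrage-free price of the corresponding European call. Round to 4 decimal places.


Put-call parity: C - P = S_0 * exp(-qT) - K * exp(-rT).
S_0 * exp(-qT) = 0.9100 * 0.99725487 = 0.90750194
K * exp(-rT) = 0.8700 * 0.99800280 = 0.86826243
C = P + S*exp(-qT) - K*exp(-rT)
C = 0.0106 + 0.90750194 - 0.86826243 = 0.0498

Answer: Call price = 0.0498


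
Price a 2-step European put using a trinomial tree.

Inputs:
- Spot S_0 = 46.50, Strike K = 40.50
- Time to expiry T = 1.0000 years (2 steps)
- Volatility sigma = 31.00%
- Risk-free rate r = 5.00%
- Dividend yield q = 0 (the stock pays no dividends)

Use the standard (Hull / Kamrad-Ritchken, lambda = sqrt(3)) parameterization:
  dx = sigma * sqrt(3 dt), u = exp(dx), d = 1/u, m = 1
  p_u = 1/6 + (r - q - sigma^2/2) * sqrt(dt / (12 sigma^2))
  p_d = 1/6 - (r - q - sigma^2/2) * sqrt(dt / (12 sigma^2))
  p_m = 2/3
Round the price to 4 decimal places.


dt = T/N = 0.500000; dx = sigma*sqrt(3*dt) = 0.379671
u = exp(dx) = 1.461803; d = 1/u = 0.684086
p_u = 0.167951, p_m = 0.666667, p_d = 0.165383
Discount per step: exp(-r*dt) = 0.975310
Stock lattice S(k, j) with j the centered position index:
  k=0: S(0,+0) = 46.5000
  k=1: S(1,-1) = 31.8100; S(1,+0) = 46.5000; S(1,+1) = 67.9739
  k=2: S(2,-2) = 21.7608; S(2,-1) = 31.8100; S(2,+0) = 46.5000; S(2,+1) = 67.9739; S(2,+2) = 99.3644
Terminal payoffs V(N, j) = max(K - S_T, 0):
  V(2,-2) = 18.739193; V(2,-1) = 8.689978; V(2,+0) = 0.000000; V(2,+1) = 0.000000; V(2,+2) = 0.000000
Backward induction: V(k, j) = exp(-r*dt) * [p_u * V(k+1, j+1) + p_m * V(k+1, j) + p_d * V(k+1, j-1)]
  V(1,-1) = exp(-r*dt) * [p_u*0.000000 + p_m*8.689978 + p_d*18.739193] = 8.672901
  V(1,+0) = exp(-r*dt) * [p_u*0.000000 + p_m*0.000000 + p_d*8.689978] = 1.401688
  V(1,+1) = exp(-r*dt) * [p_u*0.000000 + p_m*0.000000 + p_d*0.000000] = 0.000000
  V(0,+0) = exp(-r*dt) * [p_u*0.000000 + p_m*1.401688 + p_d*8.672901] = 2.310320

Answer: Price = V(0,0) = 2.3103


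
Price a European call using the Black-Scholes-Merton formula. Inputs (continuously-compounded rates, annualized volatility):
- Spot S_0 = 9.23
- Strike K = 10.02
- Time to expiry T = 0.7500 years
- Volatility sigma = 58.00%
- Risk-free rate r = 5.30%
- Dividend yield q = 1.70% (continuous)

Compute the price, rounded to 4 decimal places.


d1 = (ln(S/K) + (r - q + 0.5*sigma^2) * T) / (sigma * sqrt(T)) = 0.14140294
d2 = d1 - sigma * sqrt(T) = -0.36089179
exp(-rT) = 0.96102967; exp(-qT) = 0.98733094
C = S_0 * exp(-qT) * N(d1) - K * exp(-rT) * N(d2)
N(d1) = 0.55622418; N(d2) = 0.35909017
C = 9.2300 * 0.98733094 * 0.55622418 - 10.0200 * 0.96102967 * 0.35909017 = 1.6110

Answer: Price = 1.6110


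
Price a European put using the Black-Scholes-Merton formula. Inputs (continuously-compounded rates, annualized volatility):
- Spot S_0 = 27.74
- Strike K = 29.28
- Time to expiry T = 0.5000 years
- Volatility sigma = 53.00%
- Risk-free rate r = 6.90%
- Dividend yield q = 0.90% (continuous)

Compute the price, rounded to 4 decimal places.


Answer: Price = 4.4989

Derivation:
d1 = (ln(S/K) + (r - q + 0.5*sigma^2) * T) / (sigma * sqrt(T)) = 0.12326532
d2 = d1 - sigma * sqrt(T) = -0.25150127
exp(-rT) = 0.96608834; exp(-qT) = 0.99551011
P = K * exp(-rT) * N(-d2) - S_0 * exp(-qT) * N(-d1)
N(-d1) = 0.45094850; N(-d2) = 0.59928671
P = 29.2800 * 0.96608834 * 0.59928671 - 27.7400 * 0.99551011 * 0.45094850 = 4.4989


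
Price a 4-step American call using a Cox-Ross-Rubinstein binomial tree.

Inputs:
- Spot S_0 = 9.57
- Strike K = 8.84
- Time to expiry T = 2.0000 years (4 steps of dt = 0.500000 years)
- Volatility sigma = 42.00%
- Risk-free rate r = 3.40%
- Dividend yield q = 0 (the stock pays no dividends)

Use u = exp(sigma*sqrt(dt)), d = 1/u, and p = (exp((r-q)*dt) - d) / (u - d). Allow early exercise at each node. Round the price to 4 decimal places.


dt = T/N = 0.500000
u = exp(sigma*sqrt(dt)) = 1.345795; d = 1/u = 0.743055
p = (exp((r-q)*dt) - d) / (u - d) = 0.454740
Discount per step: exp(-r*dt) = 0.983144
Stock lattice S(k, i) with i counting down-moves:
  k=0: S(0,0) = 9.5700
  k=1: S(1,0) = 12.8793; S(1,1) = 7.1110
  k=2: S(2,0) = 17.3328; S(2,1) = 9.5700; S(2,2) = 5.2839
  k=3: S(3,0) = 23.3264; S(3,1) = 12.8793; S(3,2) = 7.1110; S(3,3) = 3.9262
  k=4: S(4,0) = 31.3926; S(4,1) = 17.3328; S(4,2) = 9.5700; S(4,3) = 5.2839; S(4,4) = 2.9174
Terminal payoffs V(N, i) = max(S_T - K, 0):
  V(4,0) = 22.552613; V(4,1) = 8.492839; V(4,2) = 0.730000; V(4,3) = 0.000000; V(4,4) = 0.000000
Backward induction: V(k, i) = exp(-r*dt) * [p * V(k+1, i) + (1-p) * V(k+1, i+1)]; then take max(V_cont, immediate exercise) for American.
  V(3,0) = exp(-r*dt) * [p*22.552613 + (1-p)*8.492839] = 14.635456; exercise = 14.486446; V(3,0) = max -> 14.635456
  V(3,1) = exp(-r*dt) * [p*8.492839 + (1-p)*0.730000] = 4.188267; exercise = 4.039257; V(3,1) = max -> 4.188267
  V(3,2) = exp(-r*dt) * [p*0.730000 + (1-p)*0.000000] = 0.326365; exercise = 0.000000; V(3,2) = max -> 0.326365
  V(3,3) = exp(-r*dt) * [p*0.000000 + (1-p)*0.000000] = 0.000000; exercise = 0.000000; V(3,3) = max -> 0.000000
  V(2,0) = exp(-r*dt) * [p*14.635456 + (1-p)*4.188267] = 8.788347; exercise = 8.492839; V(2,0) = max -> 8.788347
  V(2,1) = exp(-r*dt) * [p*4.188267 + (1-p)*0.326365] = 2.047424; exercise = 0.730000; V(2,1) = max -> 2.047424
  V(2,2) = exp(-r*dt) * [p*0.326365 + (1-p)*0.000000] = 0.145910; exercise = 0.000000; V(2,2) = max -> 0.145910
  V(1,0) = exp(-r*dt) * [p*8.788347 + (1-p)*2.047424] = 5.026611; exercise = 4.039257; V(1,0) = max -> 5.026611
  V(1,1) = exp(-r*dt) * [p*2.047424 + (1-p)*0.145910] = 0.993570; exercise = 0.000000; V(1,1) = max -> 0.993570
  V(0,0) = exp(-r*dt) * [p*5.026611 + (1-p)*0.993570] = 2.779894; exercise = 0.730000; V(0,0) = max -> 2.779894

Answer: Price = V(0,0) = 2.7799


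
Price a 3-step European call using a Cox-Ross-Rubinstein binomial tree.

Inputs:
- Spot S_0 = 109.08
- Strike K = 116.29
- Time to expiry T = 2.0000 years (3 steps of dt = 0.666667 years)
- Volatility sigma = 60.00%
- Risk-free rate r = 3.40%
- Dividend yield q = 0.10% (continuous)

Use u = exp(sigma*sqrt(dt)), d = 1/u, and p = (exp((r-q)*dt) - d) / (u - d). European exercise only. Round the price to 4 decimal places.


dt = T/N = 0.666667
u = exp(sigma*sqrt(dt)) = 1.632150; d = 1/u = 0.612689
p = (exp((r-q)*dt) - d) / (u - d) = 0.401737
Discount per step: exp(-r*dt) = 0.977588
Stock lattice S(k, i) with i counting down-moves:
  k=0: S(0,0) = 109.0800
  k=1: S(1,0) = 178.0349; S(1,1) = 66.8321
  k=2: S(2,0) = 290.5796; S(2,1) = 109.0800; S(2,2) = 40.9473
  k=3: S(3,0) = 474.2693; S(3,1) = 178.0349; S(3,2) = 66.8321; S(3,3) = 25.0880
Terminal payoffs V(N, i) = max(S_T - K, 0):
  V(3,0) = 357.979347; V(3,1) = 61.744884; V(3,2) = 0.000000; V(3,3) = 0.000000
Backward induction: V(k, i) = exp(-r*dt) * [p * V(k+1, i) + (1-p) * V(k+1, i+1)].
  V(2,0) = exp(-r*dt) * [p*357.979347 + (1-p)*61.744884] = 176.702175
  V(2,1) = exp(-r*dt) * [p*61.744884 + (1-p)*0.000000] = 24.249264
  V(2,2) = exp(-r*dt) * [p*0.000000 + (1-p)*0.000000] = 0.000000
  V(1,0) = exp(-r*dt) * [p*176.702175 + (1-p)*24.249264] = 83.579111
  V(1,1) = exp(-r*dt) * [p*24.249264 + (1-p)*0.000000] = 9.523490
  V(0,0) = exp(-r*dt) * [p*83.579111 + (1-p)*9.523490] = 38.394151

Answer: Price = V(0,0) = 38.3942


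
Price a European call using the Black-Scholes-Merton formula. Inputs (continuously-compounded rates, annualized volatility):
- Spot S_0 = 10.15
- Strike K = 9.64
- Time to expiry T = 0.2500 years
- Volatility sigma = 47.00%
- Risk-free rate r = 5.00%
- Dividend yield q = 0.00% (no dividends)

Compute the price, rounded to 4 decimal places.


Answer: Price = 1.2686

Derivation:
d1 = (ln(S/K) + (r - q + 0.5*sigma^2) * T) / (sigma * sqrt(T)) = 0.39006424
d2 = d1 - sigma * sqrt(T) = 0.15506424
exp(-rT) = 0.98757780; exp(-qT) = 1.00000000
C = S_0 * exp(-qT) * N(d1) - K * exp(-rT) * N(d2)
N(d1) = 0.65175548; N(d2) = 0.56161466
C = 10.1500 * 1.00000000 * 0.65175548 - 9.6400 * 0.98757780 * 0.56161466 = 1.2686


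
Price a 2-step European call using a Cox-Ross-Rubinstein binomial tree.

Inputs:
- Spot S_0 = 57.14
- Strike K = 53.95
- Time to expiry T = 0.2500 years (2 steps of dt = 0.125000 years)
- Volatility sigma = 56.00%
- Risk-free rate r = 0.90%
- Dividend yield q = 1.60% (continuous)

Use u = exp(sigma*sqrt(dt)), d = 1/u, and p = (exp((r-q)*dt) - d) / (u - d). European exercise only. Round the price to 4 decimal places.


dt = T/N = 0.125000
u = exp(sigma*sqrt(dt)) = 1.218950; d = 1/u = 0.820378
p = (exp((r-q)*dt) - d) / (u - d) = 0.448469
Discount per step: exp(-r*dt) = 0.998876
Stock lattice S(k, i) with i counting down-moves:
  k=0: S(0,0) = 57.1400
  k=1: S(1,0) = 69.6508; S(1,1) = 46.8764
  k=2: S(2,0) = 84.9009; S(2,1) = 57.1400; S(2,2) = 38.4564
Terminal payoffs V(N, i) = max(S_T - K, 0):
  V(2,0) = 30.950858; V(2,1) = 3.190000; V(2,2) = 0.000000
Backward induction: V(k, i) = exp(-r*dt) * [p * V(k+1, i) + (1-p) * V(k+1, i+1)].
  V(1,0) = exp(-r*dt) * [p*30.950858 + (1-p)*3.190000] = 15.622305
  V(1,1) = exp(-r*dt) * [p*3.190000 + (1-p)*0.000000] = 1.429008
  V(0,0) = exp(-r*dt) * [p*15.622305 + (1-p)*1.429008] = 7.785501

Answer: Price = V(0,0) = 7.7855


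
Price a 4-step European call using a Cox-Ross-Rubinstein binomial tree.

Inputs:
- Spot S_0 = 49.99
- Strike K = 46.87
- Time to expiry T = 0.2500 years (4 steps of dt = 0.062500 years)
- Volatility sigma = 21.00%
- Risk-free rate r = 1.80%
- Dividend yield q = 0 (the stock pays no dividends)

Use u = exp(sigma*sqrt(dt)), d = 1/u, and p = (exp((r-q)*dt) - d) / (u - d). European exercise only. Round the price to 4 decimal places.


dt = T/N = 0.062500
u = exp(sigma*sqrt(dt)) = 1.053903; d = 1/u = 0.948854
p = (exp((r-q)*dt) - d) / (u - d) = 0.497593
Discount per step: exp(-r*dt) = 0.998876
Stock lattice S(k, i) with i counting down-moves:
  k=0: S(0,0) = 49.9900
  k=1: S(1,0) = 52.6846; S(1,1) = 47.4332
  k=2: S(2,0) = 55.5244; S(2,1) = 49.9900; S(2,2) = 45.0072
  k=3: S(3,0) = 58.5173; S(3,1) = 52.6846; S(3,2) = 47.4332; S(3,3) = 42.7053
  k=4: S(4,0) = 61.6716; S(4,1) = 55.5244; S(4,2) = 49.9900; S(4,3) = 45.0072; S(4,4) = 40.5211
Terminal payoffs V(N, i) = max(S_T - K, 0):
  V(4,0) = 14.801566; V(4,1) = 8.654423; V(4,2) = 3.120000; V(4,3) = 0.000000; V(4,4) = 0.000000
Backward induction: V(k, i) = exp(-r*dt) * [p * V(k+1, i) + (1-p) * V(k+1, i+1)].
  V(3,0) = exp(-r*dt) * [p*14.801566 + (1-p)*8.654423] = 11.700031
  V(3,1) = exp(-r*dt) * [p*8.654423 + (1-p)*3.120000] = 5.867288
  V(3,2) = exp(-r*dt) * [p*3.120000 + (1-p)*0.000000] = 1.550746
  V(3,3) = exp(-r*dt) * [p*0.000000 + (1-p)*0.000000] = 0.000000
  V(2,0) = exp(-r*dt) * [p*11.700031 + (1-p)*5.867288] = 8.759762
  V(2,1) = exp(-r*dt) * [p*5.867288 + (1-p)*1.550746] = 3.694470
  V(2,2) = exp(-r*dt) * [p*1.550746 + (1-p)*0.000000] = 0.770773
  V(1,0) = exp(-r*dt) * [p*8.759762 + (1-p)*3.694470] = 6.207938
  V(1,1) = exp(-r*dt) * [p*3.694470 + (1-p)*0.770773] = 2.223083
  V(0,0) = exp(-r*dt) * [p*6.207938 + (1-p)*2.223083] = 4.201192

Answer: Price = V(0,0) = 4.2012
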